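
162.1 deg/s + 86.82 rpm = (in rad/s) 11.92. Check: 1 deg/s = 0.017453293 rad/s, so 162.1 deg/s = 162.1 * 0.017453293 = 2.8291787 rad/s. 1 rpm = 0.10471976 rad/s, so 86.82 rpm = 86.82 * 0.10471976 = 9.0917691 rad/s. Sum: 2.8291787 + 9.0917691 = 11.920948 rad/s. Result: 11.920948 rad/s ≈ 11.92 rad/s (4 s.f.).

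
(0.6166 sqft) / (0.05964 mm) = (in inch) 3.781e+04. Check: 1 sqft = 0.09290304 m^2, so 0.6166 sqft = 0.6166 * 0.09290304 = 0.057284014 m^2. 1 mm = 0.001 m, so 0.05964 mm = 0.05964 * 0.001 = 5.964e-05 m. Combine: 0.057284014 m^2 / 5.964e-05 m = 960.49655 m. 1 inch = 0.0254 m, so 960.49655 m = 960.49655 / 0.0254 = 37814.825 inch ≈ 3.781e+04 inch (4 s.f.).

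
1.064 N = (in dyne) 1.064e+05. Check: 1 dyne = 1e-05 N, so 1.064 N = 1.064 / 1e-05 = 106400 dyne ≈ 1.064e+05 dyne (4 s.f.).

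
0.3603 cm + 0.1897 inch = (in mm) 1 cm = 0.01 m, so 0.3603 cm = 0.3603 * 0.01 = 0.003603 m. 1 inch = 0.0254 m, so 0.1897 inch = 0.1897 * 0.0254 = 0.00481838 m. Sum: 0.003603 + 0.00481838 = 0.00842138 m. 1 mm = 0.001 m, so 0.00842138 m = 0.00842138 / 0.001 = 8.42138 mm ≈ 8.421 mm (4 s.f.). Final answer: 8.421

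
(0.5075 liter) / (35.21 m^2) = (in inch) 0.0005675. Check: 1 liter = 0.001 m^3, so 0.5075 liter = 0.5075 * 0.001 = 0.0005075 m^3. 35.21 m^2 is already in m^2. Combine: 0.0005075 m^3 / 35.21 m^2 = 1.4413519e-05 m. 1 inch = 0.0254 m, so 1.4413519e-05 m = 1.4413519e-05 / 0.0254 = 0.00056746137 inch ≈ 0.0005675 inch (4 s.f.).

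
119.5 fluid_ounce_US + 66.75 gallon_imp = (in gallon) 1 fluid_ounce_US = 2.957353e-05 m^3, so 119.5 fluid_ounce_US = 119.5 * 2.957353e-05 = 0.0035340368 m^3. 1 gallon_imp = 0.00454609 m^3, so 66.75 gallon_imp = 66.75 * 0.00454609 = 0.30345151 m^3. Sum: 0.0035340368 + 0.30345151 = 0.30698554 m^3. 1 gallon = 0.0037854118 m^3, so 0.30698554 m^3 = 0.30698554 / 0.0037854118 = 81.097001 gallon ≈ 81.1 gallon (4 s.f.). Final answer: 81.1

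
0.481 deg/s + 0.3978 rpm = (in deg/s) 2.868. Check: 1 deg/s = 0.017453293 rad/s, so 0.481 deg/s = 0.481 * 0.017453293 = 0.0083950337 rad/s. 1 rpm = 0.10471976 rad/s, so 0.3978 rpm = 0.3978 * 0.10471976 = 0.041657519 rad/s. Sum: 0.0083950337 + 0.041657519 = 0.050052552 rad/s. 1 deg/s = 0.017453293 rad/s, so 0.050052552 rad/s = 0.050052552 / 0.017453293 = 2.8678 deg/s ≈ 2.868 deg/s (4 s.f.).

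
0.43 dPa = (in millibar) 0.00043. Check: 1 dPa = 0.1 Pa, so 0.43 dPa = 0.43 * 0.1 = 0.043 Pa. 1 millibar = 100 Pa, so 0.043 Pa = 0.043 / 100 = 0.00043 millibar.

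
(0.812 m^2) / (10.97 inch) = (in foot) 0.812 m^2 is already in m^2. 1 inch = 0.0254 m, so 10.97 inch = 10.97 * 0.0254 = 0.278638 m. Combine: 0.812 m^2 / 0.278638 m = 2.9141754 m. 1 foot = 0.3048 m, so 2.9141754 m = 2.9141754 / 0.3048 = 9.5609429 foot ≈ 9.561 foot (4 s.f.). Final answer: 9.561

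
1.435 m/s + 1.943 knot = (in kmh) 8.764. Check: 1.435 m/s is already in m/s. 1 knot = 0.51444444 m/s, so 1.943 knot = 1.943 * 0.51444444 = 0.99956556 m/s. Sum: 1.435 + 0.99956556 = 2.4345656 m/s. 1 kmh = 0.27777778 m/s, so 2.4345656 m/s = 2.4345656 / 0.27777778 = 8.764436 kmh ≈ 8.764 kmh (4 s.f.).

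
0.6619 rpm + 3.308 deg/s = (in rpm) 1 rpm = 0.10471976 rad/s, so 0.6619 rpm = 0.6619 * 0.10471976 = 0.069314006 rad/s. 1 deg/s = 0.017453293 rad/s, so 3.308 deg/s = 3.308 * 0.017453293 = 0.057735492 rad/s. Sum: 0.069314006 + 0.057735492 = 0.1270495 rad/s. 1 rpm = 0.10471976 rad/s, so 0.1270495 rad/s = 0.1270495 / 0.10471976 = 1.2132333 rpm ≈ 1.213 rpm (4 s.f.). Final answer: 1.213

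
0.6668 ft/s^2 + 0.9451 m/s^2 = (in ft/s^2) 3.768. Check: 1 ft/s^2 = 0.3048 m/s^2, so 0.6668 ft/s^2 = 0.6668 * 0.3048 = 0.20324064 m/s^2. 0.9451 m/s^2 is already in m/s^2. Sum: 0.20324064 + 0.9451 = 1.1483406 m/s^2. 1 ft/s^2 = 0.3048 m/s^2, so 1.1483406 m/s^2 = 1.1483406 / 0.3048 = 3.7675218 ft/s^2 ≈ 3.768 ft/s^2 (4 s.f.).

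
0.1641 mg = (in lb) 1 mg = 1e-06 kg, so 0.1641 mg = 0.1641 * 1e-06 = 1.641e-07 kg. 1 lb = 0.45359237 kg, so 1.641e-07 kg = 1.641e-07 / 0.45359237 = 3.6177857e-07 lb ≈ 3.618e-07 lb (4 s.f.). Final answer: 3.618e-07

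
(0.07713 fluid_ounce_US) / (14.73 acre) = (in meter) 3.827e-11. Check: 1 fluid_ounce_US = 2.957353e-05 m^3, so 0.07713 fluid_ounce_US = 0.07713 * 2.957353e-05 = 2.2810063e-06 m^3. 1 acre = 4046.8564 m^2, so 14.73 acre = 14.73 * 4046.8564 = 59610.195 m^2. Combine: 2.2810063e-06 m^3 / 59610.195 m^2 = 3.8265373e-11 m. 3.8265373e-11 m = 3.8265373e-11 meter ≈ 3.827e-11 meter (4 s.f.).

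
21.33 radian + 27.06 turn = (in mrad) 21.33 radian = 21.33 rad. 1 turn = 6.2831853 rad, so 27.06 turn = 27.06 * 6.2831853 = 170.02299 rad. Sum: 21.33 + 170.02299 = 191.35299 rad. 1 mrad = 0.001 rad, so 191.35299 rad = 191.35299 / 0.001 = 191352.99 mrad ≈ 1.914e+05 mrad (4 s.f.). Final answer: 1.914e+05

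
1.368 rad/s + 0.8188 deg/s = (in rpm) 1.368 rad/s is already in rad/s. 1 deg/s = 0.017453293 rad/s, so 0.8188 deg/s = 0.8188 * 0.017453293 = 0.014290756 rad/s. Sum: 1.368 + 0.014290756 = 1.3822908 rad/s. 1 rpm = 0.10471976 rad/s, so 1.3822908 rad/s = 1.3822908 / 0.10471976 = 13.199904 rpm ≈ 13.2 rpm (4 s.f.). Final answer: 13.2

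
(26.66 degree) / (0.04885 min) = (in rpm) 1 degree = 0.017453293 rad, so 26.66 degree = 26.66 * 0.017453293 = 0.46530478 rad. 1 min = 60 s, so 0.04885 min = 0.04885 * 60 = 2.931 s. Combine: 0.46530478 rad / 2.931 s = 0.15875291 rad/s. 1 rpm = 0.10471976 rad/s, so 0.15875291 rad/s = 0.15875291 / 0.10471976 = 1.5159786 rpm ≈ 1.516 rpm (4 s.f.). Final answer: 1.516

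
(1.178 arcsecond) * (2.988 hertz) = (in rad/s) 1 arcsecond = 4.8481368e-06 rad, so 1.178 arcsecond = 1.178 * 4.8481368e-06 = 5.7111052e-06 rad. 2.988 hertz = 2.988 Hz. Combine: 5.7111052e-06 rad * 2.988 Hz = 1.7064782e-05 rad/s. Result: 1.7064782e-05 rad/s ≈ 1.706e-05 rad/s (4 s.f.). Final answer: 1.706e-05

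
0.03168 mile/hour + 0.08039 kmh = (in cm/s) 3.649. Check: 1 mile/hour = 0.44704 m/s, so 0.03168 mile/hour = 0.03168 * 0.44704 = 0.014162227 m/s. 1 kmh = 0.27777778 m/s, so 0.08039 kmh = 0.08039 * 0.27777778 = 0.022330556 m/s. Sum: 0.014162227 + 0.022330556 = 0.036492783 m/s. 1 cm/s = 0.01 m/s, so 0.036492783 m/s = 0.036492783 / 0.01 = 3.6492783 cm/s ≈ 3.649 cm/s (4 s.f.).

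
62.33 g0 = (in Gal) 1 g0 = 9.80665 m/s^2, so 62.33 g0 = 62.33 * 9.80665 = 611.24849 m/s^2. 1 Gal = 0.01 m/s^2, so 611.24849 m/s^2 = 611.24849 / 0.01 = 61124.849 Gal ≈ 6.112e+04 Gal (4 s.f.). Final answer: 6.112e+04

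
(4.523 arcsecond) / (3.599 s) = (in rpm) 5.818e-05. Check: 1 arcsecond = 4.8481368e-06 rad, so 4.523 arcsecond = 4.523 * 4.8481368e-06 = 2.1928123e-05 rad. 3.599 s is already in s. Combine: 2.1928123e-05 rad / 3.599 s = 6.0928377e-06 rad/s. 1 rpm = 0.10471976 rad/s, so 6.0928377e-06 rad/s = 6.0928377e-06 / 0.10471976 = 5.8182314e-05 rpm ≈ 5.818e-05 rpm (4 s.f.).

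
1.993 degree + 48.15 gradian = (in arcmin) 2720. Check: 1 degree = 0.017453293 rad, so 1.993 degree = 1.993 * 0.017453293 = 0.034784412 rad. 1 gradian = 0.015707963 rad, so 48.15 gradian = 48.15 * 0.015707963 = 0.75633843 rad. Sum: 0.034784412 + 0.75633843 = 0.79112284 rad. 1 arcmin = 0.00029088821 rad, so 0.79112284 rad = 0.79112284 / 0.00029088821 = 2719.68 arcmin ≈ 2720 arcmin (4 s.f.).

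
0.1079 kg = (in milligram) 1.079e+05. Check: 1 milligram = 1e-06 kg, so 0.1079 kg = 0.1079 / 1e-06 = 107900 milligram ≈ 1.079e+05 milligram (4 s.f.).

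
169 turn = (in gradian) 6.76e+04. Check: 1 turn = 6.2831853 rad, so 169 turn = 169 * 6.2831853 = 1061.8583 rad. 1 gradian = 0.015707963 rad, so 1061.8583 rad = 1061.8583 / 0.015707963 = 67600 gradian ≈ 6.76e+04 gradian (4 s.f.).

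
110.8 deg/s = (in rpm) 18.47. Check: 1 deg/s = 0.017453293 rad/s, so 110.8 deg/s = 110.8 * 0.017453293 = 1.9338248 rad/s. 1 rpm = 0.10471976 rad/s, so 1.9338248 rad/s = 1.9338248 / 0.10471976 = 18.466667 rpm ≈ 18.47 rpm (4 s.f.).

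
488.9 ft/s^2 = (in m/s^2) 1 ft/s^2 = 0.3048 m/s^2, so 488.9 ft/s^2 = 488.9 * 0.3048 = 149.01672 m/s^2. Result: 149.01672 m/s^2 ≈ 149 m/s^2 (4 s.f.). Final answer: 149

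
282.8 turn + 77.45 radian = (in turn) 295.1. Check: 1 turn = 6.2831853 rad, so 282.8 turn = 282.8 * 6.2831853 = 1776.8848 rad. 77.45 radian = 77.45 rad. Sum: 1776.8848 + 77.45 = 1854.3348 rad. 1 turn = 6.2831853 rad, so 1854.3348 rad = 1854.3348 / 6.2831853 = 295.12655 turn ≈ 295.1 turn (4 s.f.).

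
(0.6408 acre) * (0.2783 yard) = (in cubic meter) 659.9. Check: 1 acre = 4046.8564 m^2, so 0.6408 acre = 0.6408 * 4046.8564 = 2593.2256 m^2. 1 yard = 0.9144 m, so 0.2783 yard = 0.2783 * 0.9144 = 0.25447752 m. Combine: 2593.2256 m^2 * 0.25447752 m = 659.91762 m^3. 659.91762 m^3 = 659.91762 cubic meter ≈ 659.9 cubic meter (4 s.f.).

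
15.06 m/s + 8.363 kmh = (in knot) 33.79. Check: 15.06 m/s is already in m/s. 1 kmh = 0.27777778 m/s, so 8.363 kmh = 8.363 * 0.27777778 = 2.3230556 m/s. Sum: 15.06 + 2.3230556 = 17.383056 m/s. 1 knot = 0.51444444 m/s, so 17.383056 m/s = 17.383056 / 0.51444444 = 33.789957 knot ≈ 33.79 knot (4 s.f.).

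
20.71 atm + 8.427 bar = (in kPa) 1 atm = 101325 Pa, so 20.71 atm = 20.71 * 101325 = 2098440.8 Pa. 1 bar = 100000 Pa, so 8.427 bar = 8.427 * 100000 = 842700 Pa. Sum: 2098440.8 + 842700 = 2941140.8 Pa. 1 kPa = 1000 Pa, so 2941140.8 Pa = 2941140.8 / 1000 = 2941.1408 kPa ≈ 2941 kPa (4 s.f.). Final answer: 2941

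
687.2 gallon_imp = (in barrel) 1 gallon_imp = 0.00454609 m^3, so 687.2 gallon_imp = 687.2 * 0.00454609 = 3.124073 m^3. 1 barrel = 0.15898729 m^3, so 3.124073 m^3 = 3.124073 / 0.15898729 = 19.649828 barrel ≈ 19.65 barrel (4 s.f.). Final answer: 19.65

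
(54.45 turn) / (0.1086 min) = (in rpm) 501.4. Check: 1 turn = 6.2831853 rad, so 54.45 turn = 54.45 * 6.2831853 = 342.11944 rad. 1 min = 60 s, so 0.1086 min = 0.1086 * 60 = 6.516 s. Combine: 342.11944 rad / 6.516 s = 52.504518 rad/s. 1 rpm = 0.10471976 rad/s, so 52.504518 rad/s = 52.504518 / 0.10471976 = 501.38122 rpm ≈ 501.4 rpm (4 s.f.).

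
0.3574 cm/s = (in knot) 0.006947. Check: 1 cm/s = 0.01 m/s, so 0.3574 cm/s = 0.3574 * 0.01 = 0.003574 m/s. 1 knot = 0.51444444 m/s, so 0.003574 m/s = 0.003574 / 0.51444444 = 0.0069473002 knot ≈ 0.006947 knot (4 s.f.).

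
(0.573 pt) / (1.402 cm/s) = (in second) 1 pt = 0.00035277778 m, so 0.573 pt = 0.573 * 0.00035277778 = 0.00020214167 m. 1 cm/s = 0.01 m/s, so 1.402 cm/s = 1.402 * 0.01 = 0.01402 m/s. Combine: 0.00020214167 m / 0.01402 m/s = 0.014418093 s. 0.014418093 s = 0.014418093 second ≈ 0.01442 second (4 s.f.). Final answer: 0.01442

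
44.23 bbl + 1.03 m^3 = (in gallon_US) 2130. Check: 1 bbl = 0.15898729 m^3, so 44.23 bbl = 44.23 * 0.15898729 = 7.0320081 m^3. 1.03 m^3 is already in m^3. Sum: 7.0320081 + 1.03 = 8.0620081 m^3. 1 gallon_US = 0.0037854118 m^3, so 8.0620081 m^3 = 8.0620081 / 0.0037854118 = 2129.7572 gallon_US ≈ 2130 gallon_US (4 s.f.).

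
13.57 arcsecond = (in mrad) 0.06579. Check: 1 arcsecond = 4.8481368e-06 rad, so 13.57 arcsecond = 13.57 * 4.8481368e-06 = 6.5789217e-05 rad. 1 mrad = 0.001 rad, so 6.5789217e-05 rad = 6.5789217e-05 / 0.001 = 0.065789217 mrad ≈ 0.06579 mrad (4 s.f.).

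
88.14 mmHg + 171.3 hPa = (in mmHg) 1 mmHg = 133.32237 Pa, so 88.14 mmHg = 88.14 * 133.32237 = 11751.034 Pa. 1 hPa = 100 Pa, so 171.3 hPa = 171.3 * 100 = 17130 Pa. Sum: 11751.034 + 17130 = 28881.034 Pa. 1 mmHg = 133.32237 Pa, so 28881.034 Pa = 28881.034 / 133.32237 = 216.62557 mmHg ≈ 216.6 mmHg (4 s.f.). Final answer: 216.6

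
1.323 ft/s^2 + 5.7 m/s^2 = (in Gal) 610.3. Check: 1 ft/s^2 = 0.3048 m/s^2, so 1.323 ft/s^2 = 1.323 * 0.3048 = 0.4032504 m/s^2. 5.7 m/s^2 is already in m/s^2. Sum: 0.4032504 + 5.7 = 6.1032504 m/s^2. 1 Gal = 0.01 m/s^2, so 6.1032504 m/s^2 = 6.1032504 / 0.01 = 610.32504 Gal ≈ 610.3 Gal (4 s.f.).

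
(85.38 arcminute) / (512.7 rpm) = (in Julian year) 1.466e-11. Check: 1 arcminute = 0.00029088821 rad, so 85.38 arcminute = 85.38 * 0.00029088821 = 0.024836035 rad. 1 rpm = 0.10471976 rad/s, so 512.7 rpm = 512.7 * 0.10471976 = 53.689818 rad/s. Combine: 0.024836035 rad / 53.689818 rad/s = 0.00046258371 s. 1 Julian year = 31557600 s, so 0.00046258371 s = 0.00046258371 / 31557600 = 1.4658393e-11 Julian year ≈ 1.466e-11 Julian year (4 s.f.).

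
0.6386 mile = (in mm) 1.028e+06. Check: 1 mile = 1609.344 m, so 0.6386 mile = 0.6386 * 1609.344 = 1027.7271 m. 1 mm = 0.001 m, so 1027.7271 m = 1027.7271 / 0.001 = 1027727.1 mm ≈ 1.028e+06 mm (4 s.f.).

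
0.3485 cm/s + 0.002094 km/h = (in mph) 0.009097. Check: 1 cm/s = 0.01 m/s, so 0.3485 cm/s = 0.3485 * 0.01 = 0.003485 m/s. 1 km/h = 0.27777778 m/s, so 0.002094 km/h = 0.002094 * 0.27777778 = 0.00058166667 m/s. Sum: 0.003485 + 0.00058166667 = 0.0040666667 m/s. 1 mph = 0.44704 m/s, so 0.0040666667 m/s = 0.0040666667 / 0.44704 = 0.0090968743 mph ≈ 0.009097 mph (4 s.f.).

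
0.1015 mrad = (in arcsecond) 1 mrad = 0.001 rad, so 0.1015 mrad = 0.1015 * 0.001 = 0.0001015 rad. 1 arcsecond = 4.8481368e-06 rad, so 0.0001015 rad = 0.0001015 / 4.8481368e-06 = 20.935878 arcsecond ≈ 20.94 arcsecond (4 s.f.). Final answer: 20.94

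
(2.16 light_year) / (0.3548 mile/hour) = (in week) 2.13e+11. Check: 1 light_year = 9.4607305e+15 m, so 2.16 light_year = 2.16 * 9.4607305e+15 = 2.0435178e+16 m. 1 mile/hour = 0.44704 m/s, so 0.3548 mile/hour = 0.3548 * 0.44704 = 0.15860979 m/s. Combine: 2.0435178e+16 m / 0.15860979 m/s = 1.2883932e+17 s. 1 week = 604800 s, so 1.2883932e+17 s = 1.2883932e+17 / 604800 = 2.1302798e+11 week ≈ 2.13e+11 week (4 s.f.).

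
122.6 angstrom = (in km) 1.226e-11. Check: 1 angstrom = 1e-10 m, so 122.6 angstrom = 122.6 * 1e-10 = 1.226e-08 m. 1 km = 1000 m, so 1.226e-08 m = 1.226e-08 / 1000 = 1.226e-11 km.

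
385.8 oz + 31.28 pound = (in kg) 25.13. Check: 1 oz = 0.028349523 kg, so 385.8 oz = 385.8 * 0.028349523 = 10.937246 kg. 1 pound = 0.45359237 kg, so 31.28 pound = 31.28 * 0.45359237 = 14.188369 kg. Sum: 10.937246 + 14.188369 = 25.125615 kg. Result: 25.125615 kg ≈ 25.13 kg (4 s.f.).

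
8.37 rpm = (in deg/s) 1 rpm = 0.10471976 rad/s, so 8.37 rpm = 8.37 * 0.10471976 = 0.87650435 rad/s. 1 deg/s = 0.017453293 rad/s, so 0.87650435 rad/s = 0.87650435 / 0.017453293 = 50.22 deg/s. Final answer: 50.22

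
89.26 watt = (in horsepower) 89.26 watt = 89.26 W. 1 horsepower = 745.69987 W, so 89.26 W = 89.26 / 745.69987 = 0.11969963 horsepower ≈ 0.1197 horsepower (4 s.f.). Final answer: 0.1197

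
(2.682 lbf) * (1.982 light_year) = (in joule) 1 lbf = 4.4482216 N, so 2.682 lbf = 2.682 * 4.4482216 = 11.93013 N. 1 light_year = 9.4607305e+15 m, so 1.982 light_year = 1.982 * 9.4607305e+15 = 1.8751168e+16 m. Combine: 11.93013 N * 1.8751168e+16 m = 2.2370388e+17 J. 2.2370388e+17 J = 2.2370388e+17 joule ≈ 2.237e+17 joule (4 s.f.). Final answer: 2.237e+17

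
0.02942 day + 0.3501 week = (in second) 2.143e+05. Check: 1 day = 86400 s, so 0.02942 day = 0.02942 * 86400 = 2541.888 s. 1 week = 604800 s, so 0.3501 week = 0.3501 * 604800 = 211740.48 s. Sum: 2541.888 + 211740.48 = 214282.37 s. 214282.37 s = 214282.37 second ≈ 2.143e+05 second (4 s.f.).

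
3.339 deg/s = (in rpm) 0.5565. Check: 1 deg/s = 0.017453293 rad/s, so 3.339 deg/s = 3.339 * 0.017453293 = 0.058276544 rad/s. 1 rpm = 0.10471976 rad/s, so 0.058276544 rad/s = 0.058276544 / 0.10471976 = 0.5565 rpm.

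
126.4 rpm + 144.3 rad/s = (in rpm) 1504. Check: 1 rpm = 0.10471976 rad/s, so 126.4 rpm = 126.4 * 0.10471976 = 13.236577 rad/s. 144.3 rad/s is already in rad/s. Sum: 13.236577 + 144.3 = 157.53658 rad/s. 1 rpm = 0.10471976 rad/s, so 157.53658 rad/s = 157.53658 / 0.10471976 = 1504.3635 rpm ≈ 1504 rpm (4 s.f.).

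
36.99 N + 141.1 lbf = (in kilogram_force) 36.99 N is already in N. 1 lbf = 4.4482216 N, so 141.1 lbf = 141.1 * 4.4482216 = 627.64407 N. Sum: 36.99 + 627.64407 = 664.63407 N. 1 kilogram_force = 9.80665 N, so 664.63407 N = 664.63407 / 9.80665 = 67.773814 kilogram_force ≈ 67.77 kilogram_force (4 s.f.). Final answer: 67.77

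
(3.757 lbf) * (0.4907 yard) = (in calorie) 1.792. Check: 1 lbf = 4.4482216 N, so 3.757 lbf = 3.757 * 4.4482216 = 16.711969 N. 1 yard = 0.9144 m, so 0.4907 yard = 0.4907 * 0.9144 = 0.44869608 m. Combine: 16.711969 N * 0.44869608 m = 7.4985948 J. 1 calorie = 4.184 J, so 7.4985948 J = 7.4985948 / 4.184 = 1.7922072 calorie ≈ 1.792 calorie (4 s.f.).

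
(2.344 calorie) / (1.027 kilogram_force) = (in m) 0.9738. Check: 1 calorie = 4.184 J, so 2.344 calorie = 2.344 * 4.184 = 9.807296 J. 1 kilogram_force = 9.80665 N, so 1.027 kilogram_force = 1.027 * 9.80665 = 10.07143 N. Combine: 9.807296 J / 10.07143 N = 0.97377398 m. Result: 0.97377398 m ≈ 0.9738 m (4 s.f.).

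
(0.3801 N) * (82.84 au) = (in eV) 2.94e+31. Check: 0.3801 N is already in N. 1 au = 1.4959787e+11 m, so 82.84 au = 82.84 * 1.4959787e+11 = 1.2392688e+13 m. Combine: 0.3801 N * 1.2392688e+13 m = 4.7104606e+12 J. 1 eV = 1.6021766e-19 J, so 4.7104606e+12 J = 4.7104606e+12 / 1.6021766e-19 = 2.9400382e+31 eV ≈ 2.94e+31 eV (4 s.f.).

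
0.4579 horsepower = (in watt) 1 horsepower = 745.69987 W, so 0.4579 horsepower = 0.4579 * 745.69987 = 341.45597 W. 341.45597 W = 341.45597 watt ≈ 341.5 watt (4 s.f.). Final answer: 341.5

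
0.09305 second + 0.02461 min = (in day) 1.817e-05. Check: 0.09305 second = 0.09305 s. 1 min = 60 s, so 0.02461 min = 0.02461 * 60 = 1.4766 s. Sum: 0.09305 + 1.4766 = 1.56965 s. 1 day = 86400 s, so 1.56965 s = 1.56965 / 86400 = 1.8167245e-05 day ≈ 1.817e-05 day (4 s.f.).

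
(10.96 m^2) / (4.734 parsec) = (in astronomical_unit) 10.96 m^2 is already in m^2. 1 parsec = 3.0856776e+16 m, so 4.734 parsec = 4.734 * 3.0856776e+16 = 1.4607598e+17 m. Combine: 10.96 m^2 / 1.4607598e+17 m = 7.5029449e-17 m. 1 astronomical_unit = 1.4959787e+11 m, so 7.5029449e-17 m = 7.5029449e-17 / 1.4959787e+11 = 5.0154089e-28 astronomical_unit ≈ 5.015e-28 astronomical_unit (4 s.f.). Final answer: 5.015e-28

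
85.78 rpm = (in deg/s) 1 rpm = 0.10471976 rad/s, so 85.78 rpm = 85.78 * 0.10471976 = 8.9828606 rad/s. 1 deg/s = 0.017453293 rad/s, so 8.9828606 rad/s = 8.9828606 / 0.017453293 = 514.68 deg/s ≈ 514.7 deg/s (4 s.f.). Final answer: 514.7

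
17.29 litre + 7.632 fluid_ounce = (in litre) 1 litre = 0.001 m^3, so 17.29 litre = 17.29 * 0.001 = 0.01729 m^3. 1 fluid_ounce = 2.957353e-05 m^3, so 7.632 fluid_ounce = 7.632 * 2.957353e-05 = 0.00022570518 m^3. Sum: 0.01729 + 0.00022570518 = 0.017515705 m^3. 1 litre = 0.001 m^3, so 0.017515705 m^3 = 0.017515705 / 0.001 = 17.515705 litre ≈ 17.52 litre (4 s.f.). Final answer: 17.52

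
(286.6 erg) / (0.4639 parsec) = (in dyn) 1 erg = 1e-07 J, so 286.6 erg = 286.6 * 1e-07 = 2.866e-05 J. 1 parsec = 3.0856776e+16 m, so 0.4639 parsec = 0.4639 * 3.0856776e+16 = 1.4314458e+16 m. Combine: 2.866e-05 J / 1.4314458e+16 m = 2.0021715e-21 N. 1 dyn = 1e-05 N, so 2.0021715e-21 N = 2.0021715e-21 / 1e-05 = 2.0021715e-16 dyn ≈ 2.002e-16 dyn (4 s.f.). Final answer: 2.002e-16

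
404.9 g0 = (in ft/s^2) 1 g0 = 9.80665 m/s^2, so 404.9 g0 = 404.9 * 9.80665 = 3970.7126 m/s^2. 1 ft/s^2 = 0.3048 m/s^2, so 3970.7126 m/s^2 = 3970.7126 / 0.3048 = 13027.272 ft/s^2 ≈ 1.303e+04 ft/s^2 (4 s.f.). Final answer: 1.303e+04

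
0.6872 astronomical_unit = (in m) 1 astronomical_unit = 1.4959787e+11 m, so 0.6872 astronomical_unit = 0.6872 * 1.4959787e+11 = 1.0280366e+11 m. Result: 1.0280366e+11 m ≈ 1.028e+11 m (4 s.f.). Final answer: 1.028e+11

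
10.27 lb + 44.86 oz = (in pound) 1 lb = 0.45359237 kg, so 10.27 lb = 10.27 * 0.45359237 = 4.6583936 kg. 1 oz = 0.028349523 kg, so 44.86 oz = 44.86 * 0.028349523 = 1.2717596 kg. Sum: 4.6583936 + 1.2717596 = 5.9301532 kg. 1 pound = 0.45359237 kg, so 5.9301532 kg = 5.9301532 / 0.45359237 = 13.07375 pound ≈ 13.07 pound (4 s.f.). Final answer: 13.07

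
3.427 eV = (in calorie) 1 eV = 1.6021766e-19 J, so 3.427 eV = 3.427 * 1.6021766e-19 = 5.4906593e-19 J. 1 calorie = 4.184 J, so 5.4906593e-19 J = 5.4906593e-19 / 4.184 = 1.3122991e-19 calorie ≈ 1.312e-19 calorie (4 s.f.). Final answer: 1.312e-19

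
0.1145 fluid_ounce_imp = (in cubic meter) 1 fluid_ounce_imp = 2.8413063e-05 m^3, so 0.1145 fluid_ounce_imp = 0.1145 * 2.8413063e-05 = 3.2532957e-06 m^3. 3.2532957e-06 m^3 = 3.2532957e-06 cubic meter ≈ 3.253e-06 cubic meter (4 s.f.). Final answer: 3.253e-06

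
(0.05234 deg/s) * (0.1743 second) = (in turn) 1 deg/s = 0.017453293 rad/s, so 0.05234 deg/s = 0.05234 * 0.017453293 = 0.00091350533 rad/s. 0.1743 second = 0.1743 s. Combine: 0.00091350533 rad/s * 0.1743 s = 0.00015922398 rad. 1 turn = 6.2831853 rad, so 0.00015922398 rad = 0.00015922398 / 6.2831853 = 2.5341283e-05 turn ≈ 2.534e-05 turn (4 s.f.). Final answer: 2.534e-05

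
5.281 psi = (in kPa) 1 psi = 6894.7573 Pa, so 5.281 psi = 5.281 * 6894.7573 = 36411.213 Pa. 1 kPa = 1000 Pa, so 36411.213 Pa = 36411.213 / 1000 = 36.411213 kPa ≈ 36.41 kPa (4 s.f.). Final answer: 36.41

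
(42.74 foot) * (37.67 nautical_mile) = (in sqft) 1 foot = 0.3048 m, so 42.74 foot = 42.74 * 0.3048 = 13.027152 m. 1 nautical_mile = 1852 m, so 37.67 nautical_mile = 37.67 * 1852 = 69764.84 m. Combine: 13.027152 m * 69764.84 m = 908837.17 m^2. 1 sqft = 0.09290304 m^2, so 908837.17 m^2 = 908837.17 / 0.09290304 = 9782641.9 sqft ≈ 9.783e+06 sqft (4 s.f.). Final answer: 9.783e+06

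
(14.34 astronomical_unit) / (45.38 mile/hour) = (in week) 1 astronomical_unit = 1.4959787e+11 m, so 14.34 astronomical_unit = 14.34 * 1.4959787e+11 = 2.1452335e+12 m. 1 mile/hour = 0.44704 m/s, so 45.38 mile/hour = 45.38 * 0.44704 = 20.286675 m/s. Combine: 2.1452335e+12 m / 20.286675 m/s = 1.0574594e+11 s. 1 week = 604800 s, so 1.0574594e+11 s = 1.0574594e+11 / 604800 = 174844.47 week ≈ 1.748e+05 week (4 s.f.). Final answer: 1.748e+05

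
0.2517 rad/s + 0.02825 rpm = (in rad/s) 0.2547. Check: 0.2517 rad/s is already in rad/s. 1 rpm = 0.10471976 rad/s, so 0.02825 rpm = 0.02825 * 0.10471976 = 0.0029583331 rad/s. Sum: 0.2517 + 0.0029583331 = 0.25465833 rad/s. Result: 0.25465833 rad/s ≈ 0.2547 rad/s (4 s.f.).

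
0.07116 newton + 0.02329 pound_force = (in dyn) 1.748e+04. Check: 0.07116 newton = 0.07116 N. 1 pound_force = 4.4482216 N, so 0.02329 pound_force = 0.02329 * 4.4482216 = 0.10359908 N. Sum: 0.07116 + 0.10359908 = 0.17475908 N. 1 dyn = 1e-05 N, so 0.17475908 N = 0.17475908 / 1e-05 = 17475.908 dyn ≈ 1.748e+04 dyn (4 s.f.).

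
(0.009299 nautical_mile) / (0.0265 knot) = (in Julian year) 1 nautical_mile = 1852 m, so 0.009299 nautical_mile = 0.009299 * 1852 = 17.221748 m. 1 knot = 0.51444444 m/s, so 0.0265 knot = 0.0265 * 0.51444444 = 0.013632778 m/s. Combine: 17.221748 m / 0.013632778 m/s = 1263.2604 s. 1 Julian year = 31557600 s, so 1263.2604 s = 1263.2604 / 31557600 = 4.0030306e-05 Julian year ≈ 4.003e-05 Julian year (4 s.f.). Final answer: 4.003e-05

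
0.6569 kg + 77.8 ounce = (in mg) 0.6569 kg is already in kg. 1 ounce = 0.028349523 kg, so 77.8 ounce = 77.8 * 0.028349523 = 2.2055929 kg. Sum: 0.6569 + 2.2055929 = 2.8624929 kg. 1 mg = 1e-06 kg, so 2.8624929 kg = 2.8624929 / 1e-06 = 2862492.9 mg ≈ 2.862e+06 mg (4 s.f.). Final answer: 2.862e+06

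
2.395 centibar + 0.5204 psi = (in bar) 1 centibar = 1000 Pa, so 2.395 centibar = 2.395 * 1000 = 2395 Pa. 1 psi = 6894.7573 Pa, so 0.5204 psi = 0.5204 * 6894.7573 = 3588.0317 Pa. Sum: 2395 + 3588.0317 = 5983.0317 Pa. 1 bar = 100000 Pa, so 5983.0317 Pa = 5983.0317 / 100000 = 0.059830317 bar ≈ 0.05983 bar (4 s.f.). Final answer: 0.05983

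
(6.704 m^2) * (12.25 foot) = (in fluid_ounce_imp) 6.704 m^2 is already in m^2. 1 foot = 0.3048 m, so 12.25 foot = 12.25 * 0.3048 = 3.7338 m. Combine: 6.704 m^2 * 3.7338 m = 25.031395 m^3. 1 fluid_ounce_imp = 2.8413063e-05 m^3, so 25.031395 m^3 = 25.031395 / 2.8413063e-05 = 880981.95 fluid_ounce_imp ≈ 8.81e+05 fluid_ounce_imp (4 s.f.). Final answer: 8.81e+05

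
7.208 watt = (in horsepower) 7.208 watt = 7.208 W. 1 horsepower = 745.69987 W, so 7.208 W = 7.208 / 745.69987 = 0.0096660872 horsepower ≈ 0.009666 horsepower (4 s.f.). Final answer: 0.009666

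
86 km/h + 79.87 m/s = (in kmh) 1 km/h = 0.27777778 m/s, so 86 km/h = 86 * 0.27777778 = 23.888889 m/s. 79.87 m/s is already in m/s. Sum: 23.888889 + 79.87 = 103.75889 m/s. 1 kmh = 0.27777778 m/s, so 103.75889 m/s = 103.75889 / 0.27777778 = 373.532 kmh ≈ 373.5 kmh (4 s.f.). Final answer: 373.5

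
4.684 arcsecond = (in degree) 1 arcsecond = 4.8481368e-06 rad, so 4.684 arcsecond = 4.684 * 4.8481368e-06 = 2.2708673e-05 rad. 1 degree = 0.017453293 rad, so 2.2708673e-05 rad = 2.2708673e-05 / 0.017453293 = 0.0013011111 degree ≈ 0.001301 degree (4 s.f.). Final answer: 0.001301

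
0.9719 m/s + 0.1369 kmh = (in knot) 0.9719 m/s is already in m/s. 1 kmh = 0.27777778 m/s, so 0.1369 kmh = 0.1369 * 0.27777778 = 0.038027778 m/s. Sum: 0.9719 + 0.038027778 = 1.0099278 m/s. 1 knot = 0.51444444 m/s, so 1.0099278 m/s = 1.0099278 / 0.51444444 = 1.9631425 knot ≈ 1.963 knot (4 s.f.). Final answer: 1.963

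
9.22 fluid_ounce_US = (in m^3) 0.0002727. Check: 1 fluid_ounce_US = 2.957353e-05 m^3, so 9.22 fluid_ounce_US = 9.22 * 2.957353e-05 = 0.00027266794 m^3. Result: 0.00027266794 m^3 ≈ 0.0002727 m^3 (4 s.f.).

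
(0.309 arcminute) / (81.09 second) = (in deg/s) 6.351e-05. Check: 1 arcminute = 0.00029088821 rad, so 0.309 arcminute = 0.309 * 0.00029088821 = 8.9884456e-05 rad. 81.09 second = 81.09 s. Combine: 8.9884456e-05 rad / 81.09 s = 1.108453e-06 rad/s. 1 deg/s = 0.017453293 rad/s, so 1.108453e-06 rad/s = 1.108453e-06 / 0.017453293 = 6.3509681e-05 deg/s ≈ 6.351e-05 deg/s (4 s.f.).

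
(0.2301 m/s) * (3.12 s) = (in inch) 28.26. Check: 0.2301 m/s is already in m/s. 3.12 s is already in s. Combine: 0.2301 m/s * 3.12 s = 0.717912 m. 1 inch = 0.0254 m, so 0.717912 m = 0.717912 / 0.0254 = 28.264252 inch ≈ 28.26 inch (4 s.f.).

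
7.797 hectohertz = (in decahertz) 1 hectohertz = 100 Hz, so 7.797 hectohertz = 7.797 * 100 = 779.7 Hz. 1 decahertz = 10 Hz, so 779.7 Hz = 779.7 / 10 = 77.97 decahertz. Final answer: 77.97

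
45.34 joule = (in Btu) 0.04297. Check: 45.34 joule = 45.34 J. 1 Btu = 1055.0559 J, so 45.34 J = 45.34 / 1055.0559 = 0.042974028 Btu ≈ 0.04297 Btu (4 s.f.).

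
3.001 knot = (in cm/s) 1 knot = 0.51444444 m/s, so 3.001 knot = 3.001 * 0.51444444 = 1.5438478 m/s. 1 cm/s = 0.01 m/s, so 1.5438478 m/s = 1.5438478 / 0.01 = 154.38478 cm/s ≈ 154.4 cm/s (4 s.f.). Final answer: 154.4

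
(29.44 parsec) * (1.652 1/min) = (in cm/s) 2.501e+18. Check: 1 parsec = 3.0856776e+16 m, so 29.44 parsec = 29.44 * 3.0856776e+16 = 9.0842348e+17 m. 1 1/min = 0.016666667 Hz, so 1.652 1/min = 1.652 * 0.016666667 = 0.027533333 Hz. Combine: 9.0842348e+17 m * 0.027533333 Hz = 2.5011926e+16 m/s. 1 cm/s = 0.01 m/s, so 2.5011926e+16 m/s = 2.5011926e+16 / 0.01 = 2.5011926e+18 cm/s ≈ 2.501e+18 cm/s (4 s.f.).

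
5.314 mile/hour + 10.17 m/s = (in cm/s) 1255. Check: 1 mile/hour = 0.44704 m/s, so 5.314 mile/hour = 5.314 * 0.44704 = 2.3755706 m/s. 10.17 m/s is already in m/s. Sum: 2.3755706 + 10.17 = 12.545571 m/s. 1 cm/s = 0.01 m/s, so 12.545571 m/s = 12.545571 / 0.01 = 1254.5571 cm/s ≈ 1255 cm/s (4 s.f.).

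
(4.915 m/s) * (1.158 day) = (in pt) 1.394e+09. Check: 4.915 m/s is already in m/s. 1 day = 86400 s, so 1.158 day = 1.158 * 86400 = 100051.2 s. Combine: 4.915 m/s * 100051.2 s = 491751.65 m. 1 pt = 0.00035277778 m, so 491751.65 m = 491751.65 / 0.00035277778 = 1.3939417e+09 pt ≈ 1.394e+09 pt (4 s.f.).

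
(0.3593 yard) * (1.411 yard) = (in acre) 1 yard = 0.9144 m, so 0.3593 yard = 0.3593 * 0.9144 = 0.32854392 m. 1 yard = 0.9144 m, so 1.411 yard = 1.411 * 0.9144 = 1.2902184 m. Combine: 0.32854392 m * 1.2902184 m = 0.42389341 m^2. 1 acre = 4046.8564 m^2, so 0.42389341 m^2 = 0.42389341 / 4046.8564 = 0.00010474634 acre ≈ 0.0001047 acre (4 s.f.). Final answer: 0.0001047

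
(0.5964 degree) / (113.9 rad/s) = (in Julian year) 2.896e-12. Check: 1 degree = 0.017453293 rad, so 0.5964 degree = 0.5964 * 0.017453293 = 0.010409144 rad. 113.9 rad/s is already in rad/s. Combine: 0.010409144 rad / 113.9 rad/s = 9.1388443e-05 s. 1 Julian year = 31557600 s, so 9.1388443e-05 s = 9.1388443e-05 / 31557600 = 2.895925e-12 Julian year ≈ 2.896e-12 Julian year (4 s.f.).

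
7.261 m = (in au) 4.854e-11. Check: 1 au = 1.4959787e+11 m, so 7.261 m = 7.261 / 1.4959787e+11 = 4.8536787e-11 au ≈ 4.854e-11 au (4 s.f.).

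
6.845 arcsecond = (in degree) 1 arcsecond = 4.8481368e-06 rad, so 6.845 arcsecond = 6.845 * 4.8481368e-06 = 3.3185496e-05 rad. 1 degree = 0.017453293 rad, so 3.3185496e-05 rad = 3.3185496e-05 / 0.017453293 = 0.0019013889 degree ≈ 0.001901 degree (4 s.f.). Final answer: 0.001901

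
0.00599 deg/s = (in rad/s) 0.0001045. Check: 1 deg/s = 0.017453293 rad/s, so 0.00599 deg/s = 0.00599 * 0.017453293 = 0.00010454522 rad/s. Result: 0.00010454522 rad/s ≈ 0.0001045 rad/s (4 s.f.).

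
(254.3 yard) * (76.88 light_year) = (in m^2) 1.691e+20. Check: 1 yard = 0.9144 m, so 254.3 yard = 254.3 * 0.9144 = 232.53192 m. 1 light_year = 9.4607305e+15 m, so 76.88 light_year = 76.88 * 9.4607305e+15 = 7.2734096e+17 m. Combine: 232.53192 m * 7.2734096e+17 m = 1.6912999e+20 m^2. Result: 1.6912999e+20 m^2 ≈ 1.691e+20 m^2 (4 s.f.).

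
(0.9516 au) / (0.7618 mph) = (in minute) 6.967e+09. Check: 1 au = 1.4959787e+11 m, so 0.9516 au = 0.9516 * 1.4959787e+11 = 1.4235733e+11 m. 1 mph = 0.44704 m/s, so 0.7618 mph = 0.7618 * 0.44704 = 0.34055507 m/s. Combine: 1.4235733e+11 m / 0.34055507 m/s = 4.180156e+11 s. 1 minute = 60 s, so 4.180156e+11 s = 4.180156e+11 / 60 = 6.9669267e+09 minute ≈ 6.967e+09 minute (4 s.f.).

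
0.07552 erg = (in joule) 7.552e-09. Check: 1 erg = 1e-07 J, so 0.07552 erg = 0.07552 * 1e-07 = 7.552e-09 J. 7.552e-09 J = 7.552e-09 joule.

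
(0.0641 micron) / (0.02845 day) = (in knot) 1 micron = 1e-06 m, so 0.0641 micron = 0.0641 * 1e-06 = 6.41e-08 m. 1 day = 86400 s, so 0.02845 day = 0.02845 * 86400 = 2458.08 s. Combine: 6.41e-08 m / 2458.08 s = 2.6077264e-11 m/s. 1 knot = 0.51444444 m/s, so 2.6077264e-11 m/s = 2.6077264e-11 / 0.51444444 = 5.0690145e-11 knot ≈ 5.069e-11 knot (4 s.f.). Final answer: 5.069e-11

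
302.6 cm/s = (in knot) 1 cm/s = 0.01 m/s, so 302.6 cm/s = 302.6 * 0.01 = 3.026 m/s. 1 knot = 0.51444444 m/s, so 3.026 m/s = 3.026 / 0.51444444 = 5.8820734 knot ≈ 5.882 knot (4 s.f.). Final answer: 5.882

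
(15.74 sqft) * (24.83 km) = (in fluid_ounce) 1.228e+09. Check: 1 sqft = 0.09290304 m^2, so 15.74 sqft = 15.74 * 0.09290304 = 1.4622938 m^2. 1 km = 1000 m, so 24.83 km = 24.83 * 1000 = 24830 m. Combine: 1.4622938 m^2 * 24830 m = 36308.756 m^3. 1 fluid_ounce = 2.957353e-05 m^3, so 36308.756 m^3 = 36308.756 / 2.957353e-05 = 1.2277451e+09 fluid_ounce ≈ 1.228e+09 fluid_ounce (4 s.f.).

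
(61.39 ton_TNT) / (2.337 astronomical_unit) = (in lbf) 0.1652. Check: 1 ton_TNT = 4.184e+09 J, so 61.39 ton_TNT = 61.39 * 4.184e+09 = 2.5685576e+11 J. 1 astronomical_unit = 1.4959787e+11 m, so 2.337 astronomical_unit = 2.337 * 1.4959787e+11 = 3.4961022e+11 m. Combine: 2.5685576e+11 J / 3.4961022e+11 m = 0.73469179 N. 1 lbf = 4.4482216 N, so 0.73469179 N = 0.73469179 / 4.4482216 = 0.16516528 lbf ≈ 0.1652 lbf (4 s.f.).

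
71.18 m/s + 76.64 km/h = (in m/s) 71.18 m/s is already in m/s. 1 km/h = 0.27777778 m/s, so 76.64 km/h = 76.64 * 0.27777778 = 21.288889 m/s. Sum: 71.18 + 21.288889 = 92.468889 m/s. Result: 92.468889 m/s ≈ 92.47 m/s (4 s.f.). Final answer: 92.47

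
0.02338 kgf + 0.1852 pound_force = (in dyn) 1 kgf = 9.80665 N, so 0.02338 kgf = 0.02338 * 9.80665 = 0.22927948 N. 1 pound_force = 4.4482216 N, so 0.1852 pound_force = 0.1852 * 4.4482216 = 0.82381064 N. Sum: 0.22927948 + 0.82381064 = 1.0530901 N. 1 dyn = 1e-05 N, so 1.0530901 N = 1.0530901 / 1e-05 = 105309.01 dyn ≈ 1.053e+05 dyn (4 s.f.). Final answer: 1.053e+05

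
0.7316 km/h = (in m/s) 0.2032. Check: 1 km/h = 0.27777778 m/s, so 0.7316 km/h = 0.7316 * 0.27777778 = 0.20322222 m/s. Result: 0.20322222 m/s ≈ 0.2032 m/s (4 s.f.).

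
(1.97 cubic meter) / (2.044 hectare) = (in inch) 1.97 cubic meter = 1.97 m^3. 1 hectare = 10000 m^2, so 2.044 hectare = 2.044 * 10000 = 20440 m^2. Combine: 1.97 m^3 / 20440 m^2 = 9.6379648e-05 m. 1 inch = 0.0254 m, so 9.6379648e-05 m = 9.6379648e-05 / 0.0254 = 0.0037944743 inch ≈ 0.003794 inch (4 s.f.). Final answer: 0.003794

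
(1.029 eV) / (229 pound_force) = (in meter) 1 eV = 1.6021766e-19 J, so 1.029 eV = 1.029 * 1.6021766e-19 = 1.6486398e-19 J. 1 pound_force = 4.4482216 N, so 229 pound_force = 229 * 4.4482216 = 1018.6427 N. Combine: 1.6486398e-19 J / 1018.6427 N = 1.6184671e-22 m. 1.6184671e-22 m = 1.6184671e-22 meter ≈ 1.618e-22 meter (4 s.f.). Final answer: 1.618e-22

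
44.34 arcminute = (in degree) 0.739. Check: 1 arcminute = 0.00029088821 rad, so 44.34 arcminute = 44.34 * 0.00029088821 = 0.012897983 rad. 1 degree = 0.017453293 rad, so 0.012897983 rad = 0.012897983 / 0.017453293 = 0.739 degree.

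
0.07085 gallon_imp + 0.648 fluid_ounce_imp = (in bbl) 1 gallon_imp = 0.00454609 m^3, so 0.07085 gallon_imp = 0.07085 * 0.00454609 = 0.00032209048 m^3. 1 fluid_ounce_imp = 2.8413063e-05 m^3, so 0.648 fluid_ounce_imp = 0.648 * 2.8413063e-05 = 1.8411665e-05 m^3. Sum: 0.00032209048 + 1.8411665e-05 = 0.00034050214 m^3. 1 bbl = 0.15898729 m^3, so 0.00034050214 m^3 = 0.00034050214 / 0.15898729 = 0.002141694 bbl ≈ 0.002142 bbl (4 s.f.). Final answer: 0.002142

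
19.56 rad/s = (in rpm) 1 rpm = 0.10471976 rad/s, so 19.56 rad/s = 19.56 / 0.10471976 = 186.78424 rpm ≈ 186.8 rpm (4 s.f.). Final answer: 186.8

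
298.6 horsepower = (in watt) 1 horsepower = 745.69987 W, so 298.6 horsepower = 298.6 * 745.69987 = 222665.98 W. 222665.98 W = 222665.98 watt ≈ 2.227e+05 watt (4 s.f.). Final answer: 2.227e+05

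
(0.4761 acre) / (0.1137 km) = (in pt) 4.803e+04. Check: 1 acre = 4046.8564 m^2, so 0.4761 acre = 0.4761 * 4046.8564 = 1926.7083 m^2. 1 km = 1000 m, so 0.1137 km = 0.1137 * 1000 = 113.7 m. Combine: 1926.7083 m^2 / 113.7 m = 16.945544 m. 1 pt = 0.00035277778 m, so 16.945544 m = 16.945544 / 0.00035277778 = 48034.613 pt ≈ 4.803e+04 pt (4 s.f.).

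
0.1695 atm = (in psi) 2.491. Check: 1 atm = 101325 Pa, so 0.1695 atm = 0.1695 * 101325 = 17174.588 Pa. 1 psi = 6894.7573 Pa, so 17174.588 Pa = 17174.588 / 6894.7573 = 2.4909633 psi ≈ 2.491 psi (4 s.f.).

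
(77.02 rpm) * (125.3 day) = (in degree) 1 rpm = 0.10471976 rad/s, so 77.02 rpm = 77.02 * 0.10471976 = 8.0655155 rad/s. 1 day = 86400 s, so 125.3 day = 125.3 * 86400 = 10825920 s. Combine: 8.0655155 rad/s * 10825920 s = 87316626 rad. 1 degree = 0.017453293 rad, so 87316626 rad = 87316626 / 0.017453293 = 5.0028742e+09 degree ≈ 5.003e+09 degree (4 s.f.). Final answer: 5.003e+09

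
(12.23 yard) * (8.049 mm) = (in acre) 1 yard = 0.9144 m, so 12.23 yard = 12.23 * 0.9144 = 11.183112 m. 1 mm = 0.001 m, so 8.049 mm = 8.049 * 0.001 = 0.008049 m. Combine: 11.183112 m * 0.008049 m = 0.090012868 m^2. 1 acre = 4046.8564 m^2, so 0.090012868 m^2 = 0.090012868 / 4046.8564 = 2.2242664e-05 acre ≈ 2.224e-05 acre (4 s.f.). Final answer: 2.224e-05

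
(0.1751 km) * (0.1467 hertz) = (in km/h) 1 km = 1000 m, so 0.1751 km = 0.1751 * 1000 = 175.1 m. 0.1467 hertz = 0.1467 Hz. Combine: 175.1 m * 0.1467 Hz = 25.68717 m/s. 1 km/h = 0.27777778 m/s, so 25.68717 m/s = 25.68717 / 0.27777778 = 92.473812 km/h ≈ 92.47 km/h (4 s.f.). Final answer: 92.47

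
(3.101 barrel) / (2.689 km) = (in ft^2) 1 barrel = 0.15898729 m^3, so 3.101 barrel = 3.101 * 0.15898729 = 0.4930196 m^3. 1 km = 1000 m, so 2.689 km = 2.689 * 1000 = 2689 m. Combine: 0.4930196 m^3 / 2689 m = 0.00018334682 m^2. 1 ft^2 = 0.09290304 m^2, so 0.00018334682 m^2 = 0.00018334682 / 0.09290304 = 0.0019735288 ft^2 ≈ 0.001974 ft^2 (4 s.f.). Final answer: 0.001974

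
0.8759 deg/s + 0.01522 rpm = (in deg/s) 1 deg/s = 0.017453293 rad/s, so 0.8759 deg/s = 0.8759 * 0.017453293 = 0.015287339 rad/s. 1 rpm = 0.10471976 rad/s, so 0.01522 rpm = 0.01522 * 0.10471976 = 0.0015938347 rad/s. Sum: 0.015287339 + 0.0015938347 = 0.016881174 rad/s. 1 deg/s = 0.017453293 rad/s, so 0.016881174 rad/s = 0.016881174 / 0.017453293 = 0.96722 deg/s ≈ 0.9672 deg/s (4 s.f.). Final answer: 0.9672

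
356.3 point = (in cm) 12.57. Check: 1 point = 0.00035277778 m, so 356.3 point = 356.3 * 0.00035277778 = 0.12569472 m. 1 cm = 0.01 m, so 0.12569472 m = 0.12569472 / 0.01 = 12.569472 cm ≈ 12.57 cm (4 s.f.).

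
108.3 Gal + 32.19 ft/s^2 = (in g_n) 1.111. Check: 1 Gal = 0.01 m/s^2, so 108.3 Gal = 108.3 * 0.01 = 1.083 m/s^2. 1 ft/s^2 = 0.3048 m/s^2, so 32.19 ft/s^2 = 32.19 * 0.3048 = 9.811512 m/s^2. Sum: 1.083 + 9.811512 = 10.894512 m/s^2. 1 g_n = 9.80665 m/s^2, so 10.894512 m/s^2 = 10.894512 / 9.80665 = 1.1109311 g_n ≈ 1.111 g_n (4 s.f.).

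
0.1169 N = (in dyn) 1.169e+04. Check: 1 dyn = 1e-05 N, so 0.1169 N = 0.1169 / 1e-05 = 11690 dyn ≈ 1.169e+04 dyn (4 s.f.).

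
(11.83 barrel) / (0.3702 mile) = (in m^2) 0.003157. Check: 1 barrel = 0.15898729 m^3, so 11.83 barrel = 11.83 * 0.15898729 = 1.8808197 m^3. 1 mile = 1609.344 m, so 0.3702 mile = 0.3702 * 1609.344 = 595.77915 m. Combine: 1.8808197 m^3 / 595.77915 m = 0.0031569076 m^2. Result: 0.0031569076 m^2 ≈ 0.003157 m^2 (4 s.f.).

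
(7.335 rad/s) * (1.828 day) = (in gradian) 7.375e+07. Check: 7.335 rad/s is already in rad/s. 1 day = 86400 s, so 1.828 day = 1.828 * 86400 = 157939.2 s. Combine: 7.335 rad/s * 157939.2 s = 1158484 rad. 1 gradian = 0.015707963 rad, so 1158484 rad = 1158484 / 0.015707963 = 73751384 gradian ≈ 7.375e+07 gradian (4 s.f.).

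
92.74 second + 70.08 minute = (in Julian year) 92.74 second = 92.74 s. 1 minute = 60 s, so 70.08 minute = 70.08 * 60 = 4204.8 s. Sum: 92.74 + 4204.8 = 4297.54 s. 1 Julian year = 31557600 s, so 4297.54 s = 4297.54 / 31557600 = 0.00013618082 Julian year ≈ 0.0001362 Julian year (4 s.f.). Final answer: 0.0001362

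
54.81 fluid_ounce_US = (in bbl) 1 fluid_ounce_US = 2.957353e-05 m^3, so 54.81 fluid_ounce_US = 54.81 * 2.957353e-05 = 0.0016209252 m^3. 1 bbl = 0.15898729 m^3, so 0.0016209252 m^3 = 0.0016209252 / 0.15898729 = 0.010195313 bbl ≈ 0.0102 bbl (4 s.f.). Final answer: 0.0102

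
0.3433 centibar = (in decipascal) 3433. Check: 1 centibar = 1000 Pa, so 0.3433 centibar = 0.3433 * 1000 = 343.3 Pa. 1 decipascal = 0.1 Pa, so 343.3 Pa = 343.3 / 0.1 = 3433 decipascal.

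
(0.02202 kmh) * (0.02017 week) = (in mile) 0.04636. Check: 1 kmh = 0.27777778 m/s, so 0.02202 kmh = 0.02202 * 0.27777778 = 0.0061166667 m/s. 1 week = 604800 s, so 0.02017 week = 0.02017 * 604800 = 12198.816 s. Combine: 0.0061166667 m/s * 12198.816 s = 74.616091 m. 1 mile = 1609.344 m, so 74.616091 m = 74.616091 / 1609.344 = 0.04636429 mile ≈ 0.04636 mile (4 s.f.).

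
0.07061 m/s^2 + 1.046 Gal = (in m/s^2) 0.08107. Check: 0.07061 m/s^2 is already in m/s^2. 1 Gal = 0.01 m/s^2, so 1.046 Gal = 1.046 * 0.01 = 0.01046 m/s^2. Sum: 0.07061 + 0.01046 = 0.08107 m/s^2. Result: 0.08107 m/s^2.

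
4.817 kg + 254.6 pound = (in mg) 4.817 kg is already in kg. 1 pound = 0.45359237 kg, so 254.6 pound = 254.6 * 0.45359237 = 115.48462 kg. Sum: 4.817 + 115.48462 = 120.30162 kg. 1 mg = 1e-06 kg, so 120.30162 kg = 120.30162 / 1e-06 = 1.2030162e+08 mg ≈ 1.203e+08 mg (4 s.f.). Final answer: 1.203e+08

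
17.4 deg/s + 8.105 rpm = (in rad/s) 1 deg/s = 0.017453293 rad/s, so 17.4 deg/s = 17.4 * 0.017453293 = 0.30368729 rad/s. 1 rpm = 0.10471976 rad/s, so 8.105 rpm = 8.105 * 0.10471976 = 0.84875362 rad/s. Sum: 0.30368729 + 0.84875362 = 1.1524409 rad/s. Result: 1.1524409 rad/s ≈ 1.152 rad/s (4 s.f.). Final answer: 1.152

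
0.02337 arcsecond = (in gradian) 7.213e-06. Check: 1 arcsecond = 4.8481368e-06 rad, so 0.02337 arcsecond = 0.02337 * 4.8481368e-06 = 1.1330096e-07 rad. 1 gradian = 0.015707963 rad, so 1.1330096e-07 rad = 1.1330096e-07 / 0.015707963 = 7.212963e-06 gradian ≈ 7.213e-06 gradian (4 s.f.).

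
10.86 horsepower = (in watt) 8098. Check: 1 horsepower = 745.69987 W, so 10.86 horsepower = 10.86 * 745.69987 = 8098.3006 W. 8098.3006 W = 8098.3006 watt ≈ 8098 watt (4 s.f.).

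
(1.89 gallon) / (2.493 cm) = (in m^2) 1 gallon = 0.0037854118 m^3, so 1.89 gallon = 1.89 * 0.0037854118 = 0.0071544283 m^3. 1 cm = 0.01 m, so 2.493 cm = 2.493 * 0.01 = 0.02493 m. Combine: 0.0071544283 m^3 / 0.02493 m = 0.28698068 m^2. Result: 0.28698068 m^2 ≈ 0.287 m^2 (4 s.f.). Final answer: 0.287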